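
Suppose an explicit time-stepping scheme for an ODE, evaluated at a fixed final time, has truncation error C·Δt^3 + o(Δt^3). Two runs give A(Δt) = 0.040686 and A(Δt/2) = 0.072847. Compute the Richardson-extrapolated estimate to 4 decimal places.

0.0774

The leading error scales as Δt^3; refining by a factor of 2 reduces it by 2^3 = 8.
Extrapolated value = (8·A(Δt/2) − A(Δt)) / (8 − 1)
= (8·0.072847 − 0.040686) / 7
= 0.542090 / 7 = 0.077441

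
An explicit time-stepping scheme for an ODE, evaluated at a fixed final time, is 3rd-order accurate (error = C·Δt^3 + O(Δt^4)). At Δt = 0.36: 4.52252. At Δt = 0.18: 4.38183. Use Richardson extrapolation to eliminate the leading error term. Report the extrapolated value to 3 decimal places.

The leading error scales as Δt^3; refining by a factor of 2 reduces it by 2^3 = 8.
Extrapolated value = (8·A(Δt/2) − A(Δt)) / (8 − 1)
= (8·4.38183 − 4.52252) / 7
= 30.53212 / 7 = 4.36173

4.362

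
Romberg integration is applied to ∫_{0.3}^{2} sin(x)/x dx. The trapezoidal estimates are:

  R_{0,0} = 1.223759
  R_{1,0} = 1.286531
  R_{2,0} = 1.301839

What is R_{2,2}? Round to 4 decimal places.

1.3069

R_{1,1} = (4·1.286531 − 1.223759) / 3 = 1.307455
R_{2,1} = 1.301839 + (1.301839 − 1.286531)/3 = 1.306942
R_{2,2} = 1.306942 + (1.306942 − 1.307455)/15 = 1.306908
(Column j=1 coincides with Simpson's rule on the same nodes.)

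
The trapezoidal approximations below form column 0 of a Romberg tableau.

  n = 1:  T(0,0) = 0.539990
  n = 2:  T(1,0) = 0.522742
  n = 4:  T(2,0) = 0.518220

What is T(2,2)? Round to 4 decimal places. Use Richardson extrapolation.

0.5167

T(1,1) = (4·0.522742 − 0.539990) / 3 = 0.516993
T(2,1) = (4·0.518220 − 0.522742) / 3 = 0.516713
T(2,2) = (16·0.516713 − 0.516993) / 15 = 0.516694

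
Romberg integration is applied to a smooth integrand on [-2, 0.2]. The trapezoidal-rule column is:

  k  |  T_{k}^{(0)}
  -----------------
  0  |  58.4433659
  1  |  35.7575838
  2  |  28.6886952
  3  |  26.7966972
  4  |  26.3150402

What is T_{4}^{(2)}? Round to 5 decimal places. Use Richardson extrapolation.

Richardson extrapolation on the trapezoidal column (denominator 4−1=3):
T_{3}^{(1)} = 26.7966972 + (26.7966972 − 28.6886952)/3 = 26.1660312
T_{4}^{(1)} = 26.3150402 + (26.3150402 − 26.7966972)/3 = 26.1544879
T_{4}^{(2)} = (16·26.1544879 − 26.1660312) / 15 = 26.1537183

26.15372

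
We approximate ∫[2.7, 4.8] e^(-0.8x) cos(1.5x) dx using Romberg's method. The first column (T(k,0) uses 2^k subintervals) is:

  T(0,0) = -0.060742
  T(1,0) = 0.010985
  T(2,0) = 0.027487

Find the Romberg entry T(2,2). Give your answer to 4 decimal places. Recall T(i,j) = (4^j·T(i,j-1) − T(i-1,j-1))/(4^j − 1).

T(1,1) = 0.010985 + (0.010985 − (-0.060742))/3 = 0.034894
T(2,1) = (4·0.027487 − 0.010985) / 3 = 0.032988
T(2,2) = (16·0.032988 − 0.034894) / 15 = 0.032861

0.0329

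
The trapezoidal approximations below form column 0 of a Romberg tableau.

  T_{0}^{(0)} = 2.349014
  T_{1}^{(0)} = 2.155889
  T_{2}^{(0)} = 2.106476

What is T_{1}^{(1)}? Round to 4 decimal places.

Richardson extrapolation on the trapezoidal column (denominator 4−1=3):
T_{1}^{(1)} = (4·2.155889 − 2.349014) / 3 = 2.091514
(Column j=1 coincides with Simpson's rule on the same nodes.)

2.0915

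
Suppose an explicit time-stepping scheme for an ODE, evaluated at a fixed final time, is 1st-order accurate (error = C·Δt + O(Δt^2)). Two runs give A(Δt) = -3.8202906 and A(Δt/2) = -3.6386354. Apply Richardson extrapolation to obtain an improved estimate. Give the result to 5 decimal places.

Extrapolated value = (2·A(Δt/2) − A(Δt)) / (2 − 1)
= (2·(-3.6386354) − (-3.8202906)) / 1
= -3.4569802 / 1 = -3.4569802

-3.45698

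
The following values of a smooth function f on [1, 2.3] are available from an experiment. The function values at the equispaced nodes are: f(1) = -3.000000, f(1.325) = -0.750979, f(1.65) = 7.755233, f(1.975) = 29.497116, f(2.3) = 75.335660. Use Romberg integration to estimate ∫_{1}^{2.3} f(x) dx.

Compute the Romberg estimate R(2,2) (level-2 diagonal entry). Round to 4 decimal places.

R(0,0) (trapezoid, 1 panel, h=1.3000): 47.018179
R(1,0) (trapezoid, 2 panels, h=0.6500): 28.549991
R(2,0) (trapezoid, 4 panels, h=0.3250): 23.617490
R(1,1) = 28.549991 + (28.549991 − 47.018179)/3 = 22.393928
R(2,1) = 23.617490 + (23.617490 − 28.549991)/3 = 21.973323
R(2,2) = 21.973323 + (21.973323 − 22.393928)/15 = 21.945283

21.9453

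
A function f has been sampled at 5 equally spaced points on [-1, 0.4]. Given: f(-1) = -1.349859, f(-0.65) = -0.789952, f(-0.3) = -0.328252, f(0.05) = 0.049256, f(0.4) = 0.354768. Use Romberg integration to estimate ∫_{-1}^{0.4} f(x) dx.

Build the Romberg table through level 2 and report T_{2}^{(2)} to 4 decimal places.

-0.5383

T_{0}^{(0)} (trapezoid, 1 panel, h=1.4000): -0.696564
T_{1}^{(0)} (trapezoid, 2 panels, h=0.7000): -0.578058
T_{2}^{(0)} (trapezoid, 4 panels, h=0.3500): -0.548273
T_{1}^{(1)} = -0.578058 + (-0.578058 − (-0.696564))/3 = -0.538556
T_{2}^{(1)} = -0.548273 + (-0.548273 − (-0.578058))/3 = -0.538345
T_{2}^{(2)} = -0.538345 + (-0.538345 − (-0.538556))/15 = -0.538331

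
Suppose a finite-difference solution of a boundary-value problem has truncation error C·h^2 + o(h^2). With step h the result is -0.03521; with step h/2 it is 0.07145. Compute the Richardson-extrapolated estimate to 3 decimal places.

0.107

Extrapolated value = (4·A(h/2) − A(h)) / (4 − 1)
= (4·0.07145 − (-0.03521)) / 3
= 0.32101 / 3 = 0.10700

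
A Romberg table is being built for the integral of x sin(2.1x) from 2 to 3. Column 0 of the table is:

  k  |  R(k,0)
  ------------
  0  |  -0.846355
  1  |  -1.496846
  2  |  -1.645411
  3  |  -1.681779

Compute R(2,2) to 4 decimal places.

-1.6937

R(1,1) = -1.496846 + (-1.496846 − (-0.846355))/3 = -1.713676
R(2,1) = -1.645411 + (-1.645411 − (-1.496846))/3 = -1.694933
R(2,2) = -1.694933 + (-1.694933 − (-1.713676))/15 = -1.693683
(Column j=1 coincides with Simpson's rule on the same nodes.)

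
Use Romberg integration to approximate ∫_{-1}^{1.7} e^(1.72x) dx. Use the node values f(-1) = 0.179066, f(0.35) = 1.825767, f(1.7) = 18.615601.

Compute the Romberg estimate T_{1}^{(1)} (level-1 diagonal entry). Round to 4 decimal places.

11.7440

T_{0}^{(0)} (trapezoid, 1 panel, h=2.7000): 25.372800
T_{1}^{(0)} (trapezoid, 2 panels, h=1.3500): 15.151186
T_{1}^{(1)} = 15.151186 + (15.151186 − 25.372800)/3 = 11.743981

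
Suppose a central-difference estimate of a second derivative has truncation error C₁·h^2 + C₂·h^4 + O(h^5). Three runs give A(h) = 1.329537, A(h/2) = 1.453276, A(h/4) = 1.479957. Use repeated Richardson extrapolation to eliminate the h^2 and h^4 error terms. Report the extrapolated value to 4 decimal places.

First eliminate the h^2 term (factor 2^2 = 4):
  B₁ = (4·1.453276 − 1.329537)/3 = 1.494522
  B₂ = (4·1.479957 − 1.453276)/3 = 1.488851
Then eliminate the h^4 term (factor 2^4 = 16):
  (16·1.488851 − 1.494522)/15 = 1.488473

1.4885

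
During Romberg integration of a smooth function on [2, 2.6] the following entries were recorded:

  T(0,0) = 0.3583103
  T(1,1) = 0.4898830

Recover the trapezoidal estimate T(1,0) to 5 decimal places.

From T(1,1) = (4·T(1,0) − T(0,0))/3, solve for T(1,0):
4·T(1,0) = 3·0.4898830 + 0.3583103 = 1.8279593
T(1,0) = 0.4569898

0.45699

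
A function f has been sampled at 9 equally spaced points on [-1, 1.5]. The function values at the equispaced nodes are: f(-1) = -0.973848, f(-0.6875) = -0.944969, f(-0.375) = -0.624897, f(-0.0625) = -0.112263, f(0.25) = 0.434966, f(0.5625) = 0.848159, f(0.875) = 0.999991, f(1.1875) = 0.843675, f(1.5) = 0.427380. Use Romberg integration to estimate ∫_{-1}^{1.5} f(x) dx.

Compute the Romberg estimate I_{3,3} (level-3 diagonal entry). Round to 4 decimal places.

0.3761

I_{0,0} (trapezoid, 1 panel, h=2.5000): -0.683085
I_{1,0} (trapezoid, 2 panels, h=1.2500): 0.202165
I_{2,0} (trapezoid, 4 panels, h=0.6250): 0.335516
I_{3,0} (trapezoid, 8 panels, h=0.3125): 0.366071
I_{1,1} = 0.202165 + (0.202165 − (-0.683085))/3 = 0.497248
I_{2,1} = 0.335516 + (0.335516 − 0.202165)/3 = 0.379966
I_{3,1} = 0.366071 + (0.366071 − 0.335516)/3 = 0.376256
I_{2,2} = 0.379966 + (0.379966 − 0.497248)/15 = 0.372147
I_{3,2} = 0.376256 + (0.376256 − 0.379966)/15 = 0.376009
I_{3,3} = 0.376009 + (0.376009 − 0.372147)/63 = 0.376070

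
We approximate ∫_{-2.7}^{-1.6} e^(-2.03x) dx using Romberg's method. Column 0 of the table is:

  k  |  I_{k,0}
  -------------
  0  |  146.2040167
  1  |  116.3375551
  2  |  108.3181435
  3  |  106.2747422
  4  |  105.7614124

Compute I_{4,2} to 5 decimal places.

I_{3,1} = 106.2747422 + (106.2747422 − 108.3181435)/3 = 105.5936084
I_{4,1} = (4·105.7614124 − 106.2747422) / 3 = 105.5903025
I_{4,2} = (16·105.5903025 − 105.5936084) / 15 = 105.5900821

105.59008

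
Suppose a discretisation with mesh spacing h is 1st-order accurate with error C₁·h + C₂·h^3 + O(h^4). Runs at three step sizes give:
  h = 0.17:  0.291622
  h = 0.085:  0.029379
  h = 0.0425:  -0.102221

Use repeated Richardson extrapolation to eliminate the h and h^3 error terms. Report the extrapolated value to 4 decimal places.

-0.2340

First eliminate the h term (factor 2^1 = 2):
  B₁ = (2·0.029379 − 0.291622)/1 = -0.232864
  B₂ = (2·(-0.102221) − 0.029379)/1 = -0.233821
Then eliminate the h^3 term (factor 2^3 = 8):
  (8·(-0.233821) − (-0.232864))/7 = -0.233958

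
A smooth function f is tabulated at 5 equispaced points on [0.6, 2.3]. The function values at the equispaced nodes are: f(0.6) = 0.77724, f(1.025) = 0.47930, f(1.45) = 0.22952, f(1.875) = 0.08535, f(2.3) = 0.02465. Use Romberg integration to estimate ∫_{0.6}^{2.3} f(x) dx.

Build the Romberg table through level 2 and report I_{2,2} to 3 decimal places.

I_{0,0} (trapezoid, 1 panel, h=1.7000): 0.68161
I_{1,0} (trapezoid, 2 panels, h=0.8500): 0.53590
I_{2,0} (trapezoid, 4 panels, h=0.4250): 0.50792
I_{1,1} = 0.53590 + (0.53590 − 0.68161)/3 = 0.48733
I_{2,1} = 0.50792 + (0.50792 − 0.53590)/3 = 0.49859
I_{2,2} = 0.49859 + (0.49859 − 0.48733)/15 = 0.49934

0.499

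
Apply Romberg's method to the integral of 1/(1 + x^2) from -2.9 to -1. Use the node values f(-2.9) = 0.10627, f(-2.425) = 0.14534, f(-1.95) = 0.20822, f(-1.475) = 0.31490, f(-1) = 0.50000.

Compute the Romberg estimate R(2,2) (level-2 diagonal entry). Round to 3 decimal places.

0.453

R(0,0) (trapezoid, 1 panel, h=1.9000): 0.57596
R(1,0) (trapezoid, 2 panels, h=0.9500): 0.48579
R(2,0) (trapezoid, 4 panels, h=0.4750): 0.46151
R(1,1) = 0.48579 + (0.48579 − 0.57596)/3 = 0.45573
R(2,1) = 0.46151 + (0.46151 − 0.48579)/3 = 0.45342
R(2,2) = 0.45342 + (0.45342 − 0.45573)/15 = 0.45327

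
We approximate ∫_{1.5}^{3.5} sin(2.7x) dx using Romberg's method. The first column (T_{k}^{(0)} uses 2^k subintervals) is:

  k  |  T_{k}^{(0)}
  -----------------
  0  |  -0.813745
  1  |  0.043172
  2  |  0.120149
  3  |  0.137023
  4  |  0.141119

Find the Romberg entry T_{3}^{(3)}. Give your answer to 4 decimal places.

0.1426

T_{1}^{(1)} = 0.043172 + (0.043172 − (-0.813745))/3 = 0.328811
T_{2}^{(1)} = (4·0.120149 − 0.043172) / 3 = 0.145808
T_{3}^{(1)} = 0.137023 + (0.137023 − 0.120149)/3 = 0.142648
T_{2}^{(2)} = 0.145808 + (0.145808 − 0.328811)/15 = 0.133608
T_{3}^{(2)} = 0.142648 + (0.142648 − 0.145808)/15 = 0.142437
T_{3}^{(3)} = 0.142437 + (0.142437 − 0.133608)/63 = 0.142577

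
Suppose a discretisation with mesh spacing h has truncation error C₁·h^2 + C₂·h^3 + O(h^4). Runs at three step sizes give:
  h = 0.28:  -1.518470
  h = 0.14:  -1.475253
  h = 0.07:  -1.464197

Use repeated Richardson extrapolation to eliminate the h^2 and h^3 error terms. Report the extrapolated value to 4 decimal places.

First eliminate the h^2 term (factor 2^2 = 4):
  B₁ = (4·(-1.475253) − (-1.518470))/3 = -1.460847
  B₂ = (4·(-1.464197) − (-1.475253))/3 = -1.460512
Then eliminate the h^3 term (factor 2^3 = 8):
  (8·(-1.460512) − (-1.460847))/7 = -1.460464

-1.4605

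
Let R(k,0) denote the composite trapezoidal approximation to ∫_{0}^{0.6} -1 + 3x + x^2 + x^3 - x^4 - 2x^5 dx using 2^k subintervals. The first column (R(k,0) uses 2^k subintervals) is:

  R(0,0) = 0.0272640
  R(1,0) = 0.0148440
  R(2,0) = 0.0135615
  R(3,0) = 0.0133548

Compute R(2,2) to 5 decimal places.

R(1,1) = (4·0.0148440 − 0.0272640) / 3 = 0.0107040
R(2,1) = 0.0135615 + (0.0135615 − 0.0148440)/3 = 0.0131340
R(2,2) = (16·0.0131340 − 0.0107040) / 15 = 0.0132960

0.01330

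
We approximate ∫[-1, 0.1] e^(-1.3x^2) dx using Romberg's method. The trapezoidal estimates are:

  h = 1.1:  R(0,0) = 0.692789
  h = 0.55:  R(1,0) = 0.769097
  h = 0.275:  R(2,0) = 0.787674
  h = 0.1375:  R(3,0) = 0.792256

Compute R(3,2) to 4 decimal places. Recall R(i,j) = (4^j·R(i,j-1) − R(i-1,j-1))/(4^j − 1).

0.7938

R(2,1) = 0.787674 + (0.787674 − 0.769097)/3 = 0.793866
R(3,1) = 0.792256 + (0.792256 − 0.787674)/3 = 0.793783
R(3,2) = (16·0.793783 − 0.793866) / 15 = 0.793777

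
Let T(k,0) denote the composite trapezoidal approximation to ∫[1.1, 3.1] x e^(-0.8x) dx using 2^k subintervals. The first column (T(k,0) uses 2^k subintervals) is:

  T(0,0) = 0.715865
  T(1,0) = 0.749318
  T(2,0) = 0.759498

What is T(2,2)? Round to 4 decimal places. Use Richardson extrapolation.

T(1,1) = (4·0.749318 − 0.715865) / 3 = 0.760469
T(2,1) = (4·0.759498 − 0.749318) / 3 = 0.762891
T(2,2) = 0.762891 + (0.762891 − 0.760469)/15 = 0.763052

0.7631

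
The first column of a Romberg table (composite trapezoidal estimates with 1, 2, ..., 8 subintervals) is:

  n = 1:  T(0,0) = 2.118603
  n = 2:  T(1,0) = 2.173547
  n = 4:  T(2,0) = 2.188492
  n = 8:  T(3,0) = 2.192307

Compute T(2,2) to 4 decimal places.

Richardson extrapolation on the trapezoidal column (denominator 4−1=3):
T(1,1) = 2.173547 + (2.173547 − 2.118603)/3 = 2.191862
T(2,1) = 2.188492 + (2.188492 − 2.173547)/3 = 2.193474
T(2,2) = (16·2.193474 − 2.191862) / 15 = 2.193581

2.1936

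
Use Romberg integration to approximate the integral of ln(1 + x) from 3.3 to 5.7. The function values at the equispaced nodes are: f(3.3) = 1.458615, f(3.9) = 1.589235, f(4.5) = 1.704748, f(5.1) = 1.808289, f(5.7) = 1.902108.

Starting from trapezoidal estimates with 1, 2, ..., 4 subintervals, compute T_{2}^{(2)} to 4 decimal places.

T_{0}^{(0)} (trapezoid, 1 panel, h=2.4000): 4.032868
T_{1}^{(0)} (trapezoid, 2 panels, h=1.2000): 4.062131
T_{2}^{(0)} (trapezoid, 4 panels, h=0.6000): 4.069580
T_{1}^{(1)} = 4.062131 + (4.062131 − 4.032868)/3 = 4.071885
T_{2}^{(1)} = 4.069580 + (4.069580 − 4.062131)/3 = 4.072063
T_{2}^{(2)} = 4.072063 + (4.072063 − 4.071885)/15 = 4.072075

4.0721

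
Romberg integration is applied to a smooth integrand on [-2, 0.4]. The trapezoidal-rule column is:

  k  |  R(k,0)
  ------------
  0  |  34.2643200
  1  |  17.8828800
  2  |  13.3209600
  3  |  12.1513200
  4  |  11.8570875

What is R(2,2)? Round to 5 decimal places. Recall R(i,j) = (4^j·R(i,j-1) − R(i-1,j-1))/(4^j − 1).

Richardson extrapolation on the trapezoidal column (denominator 4−1=3):
R(1,1) = (4·17.8828800 − 34.2643200) / 3 = 12.4224000
R(2,1) = (4·13.3209600 − 17.8828800) / 3 = 11.8003200
R(2,2) = (16·11.8003200 − 12.4224000) / 15 = 11.7588480

11.75885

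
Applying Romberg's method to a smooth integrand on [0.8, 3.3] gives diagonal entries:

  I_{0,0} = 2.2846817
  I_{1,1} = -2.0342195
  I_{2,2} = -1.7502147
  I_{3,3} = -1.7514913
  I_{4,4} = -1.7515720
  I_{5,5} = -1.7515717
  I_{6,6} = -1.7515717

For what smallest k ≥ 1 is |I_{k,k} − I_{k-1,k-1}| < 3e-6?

k = 5

|I_{1,1} − I_{0,0}| = 4.3189012 ≥ 3e-6
|I_{2,2} − I_{1,1}| = 0.2840048 ≥ 3e-6
|I_{3,3} − I_{2,2}| = 0.0012766 ≥ 3e-6
|I_{4,4} − I_{3,3}| = 0.0000807 ≥ 3e-6
|I_{5,5} − I_{4,4}| = 0.0000003 < 3e-6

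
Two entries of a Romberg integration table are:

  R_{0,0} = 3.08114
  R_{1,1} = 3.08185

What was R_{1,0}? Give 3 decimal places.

3.082

From R_{1,1} = (4·R_{1,0} − R_{0,0})/3, solve for R_{1,0}:
4·R_{1,0} = 3·3.08185 + 3.08114 = 12.32669
R_{1,0} = 3.08167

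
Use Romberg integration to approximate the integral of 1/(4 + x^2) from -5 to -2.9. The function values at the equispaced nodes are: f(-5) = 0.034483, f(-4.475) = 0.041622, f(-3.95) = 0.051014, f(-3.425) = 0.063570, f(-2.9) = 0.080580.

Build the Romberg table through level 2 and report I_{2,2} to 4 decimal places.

0.1116

I_{0,0} (trapezoid, 1 panel, h=2.1000): 0.120816
I_{1,0} (trapezoid, 2 panels, h=1.0500): 0.113973
I_{2,0} (trapezoid, 4 panels, h=0.5250): 0.112212
I_{1,1} = 0.113973 + (0.113973 − 0.120816)/3 = 0.111692
I_{2,1} = 0.112212 + (0.112212 − 0.113973)/3 = 0.111625
I_{2,2} = 0.111625 + (0.111625 − 0.111692)/15 = 0.111621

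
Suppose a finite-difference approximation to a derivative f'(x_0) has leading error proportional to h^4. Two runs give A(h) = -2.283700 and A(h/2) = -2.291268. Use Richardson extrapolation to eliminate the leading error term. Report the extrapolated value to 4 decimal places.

The leading error scales as h^4; refining by a factor of 2 reduces it by 2^4 = 16.
Extrapolated value = (16·A(h/2) − A(h)) / (16 − 1)
= (16·(-2.291268) − (-2.283700)) / 15
= -34.376588 / 15 = -2.291773

-2.2918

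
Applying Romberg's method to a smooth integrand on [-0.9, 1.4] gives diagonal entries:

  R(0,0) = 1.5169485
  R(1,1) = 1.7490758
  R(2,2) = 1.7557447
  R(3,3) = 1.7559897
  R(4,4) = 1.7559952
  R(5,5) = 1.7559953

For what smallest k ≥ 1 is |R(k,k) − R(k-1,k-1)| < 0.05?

|R(1,1) − R(0,0)| = 0.2321273 ≥ 0.05
|R(2,2) − R(1,1)| = 0.0066689 < 0.05

k = 2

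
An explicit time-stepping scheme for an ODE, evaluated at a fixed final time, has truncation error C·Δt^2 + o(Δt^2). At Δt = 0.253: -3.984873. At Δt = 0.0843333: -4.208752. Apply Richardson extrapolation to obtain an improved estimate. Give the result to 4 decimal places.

The leading error scales as Δt^2; refining by a factor of 3 reduces it by 3^2 = 9.
Extrapolated value = (9·A(Δt/3) − A(Δt)) / (9 − 1)
= (9·(-4.208752) − (-3.984873)) / 8
= -33.893895 / 8 = -4.236737

-4.2367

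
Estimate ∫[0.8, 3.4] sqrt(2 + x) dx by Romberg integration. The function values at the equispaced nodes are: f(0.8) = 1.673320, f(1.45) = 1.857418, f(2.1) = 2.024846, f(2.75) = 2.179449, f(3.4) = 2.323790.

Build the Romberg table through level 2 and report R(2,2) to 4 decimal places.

5.2421

R(0,0) (trapezoid, 1 panel, h=2.6000): 5.196243
R(1,0) (trapezoid, 2 panels, h=1.3000): 5.230421
R(2,0) (trapezoid, 4 panels, h=0.6500): 5.239174
R(1,1) = 5.230421 + (5.230421 − 5.196243)/3 = 5.241814
R(2,1) = 5.239174 + (5.239174 − 5.230421)/3 = 5.242092
R(2,2) = 5.242092 + (5.242092 − 5.241814)/15 = 5.242111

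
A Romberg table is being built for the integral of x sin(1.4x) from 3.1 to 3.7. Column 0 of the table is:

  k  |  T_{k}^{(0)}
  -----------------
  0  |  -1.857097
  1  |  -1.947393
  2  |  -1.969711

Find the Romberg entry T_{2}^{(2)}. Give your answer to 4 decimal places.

T_{1}^{(1)} = -1.947393 + (-1.947393 − (-1.857097))/3 = -1.977492
T_{2}^{(1)} = (4·(-1.969711) − (-1.947393)) / 3 = -1.977150
T_{2}^{(2)} = -1.977150 + (-1.977150 − (-1.977492))/15 = -1.977127

-1.9771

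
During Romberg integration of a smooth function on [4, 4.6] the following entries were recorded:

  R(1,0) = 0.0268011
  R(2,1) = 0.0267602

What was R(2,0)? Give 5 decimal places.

From R(2,1) = (4·R(2,0) − R(1,0))/3, solve for R(2,0):
4·R(2,0) = 3·0.0267602 + 0.0268011 = 0.1070817
R(2,0) = 0.0267704

0.02677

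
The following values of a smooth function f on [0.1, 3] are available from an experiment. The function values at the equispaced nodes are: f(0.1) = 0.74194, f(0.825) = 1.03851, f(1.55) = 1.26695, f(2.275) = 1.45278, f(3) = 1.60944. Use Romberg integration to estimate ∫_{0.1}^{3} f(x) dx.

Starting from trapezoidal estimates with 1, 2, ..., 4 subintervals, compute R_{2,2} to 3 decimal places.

R_{0,0} (trapezoid, 1 panel, h=2.9000): 3.40950
R_{1,0} (trapezoid, 2 panels, h=1.4500): 3.54183
R_{2,0} (trapezoid, 4 panels, h=0.7250): 3.57710
R_{1,1} = 3.54183 + (3.54183 − 3.40950)/3 = 3.58594
R_{2,1} = 3.57710 + (3.57710 − 3.54183)/3 = 3.58886
R_{2,2} = 3.58886 + (3.58886 − 3.58594)/15 = 3.58905

3.589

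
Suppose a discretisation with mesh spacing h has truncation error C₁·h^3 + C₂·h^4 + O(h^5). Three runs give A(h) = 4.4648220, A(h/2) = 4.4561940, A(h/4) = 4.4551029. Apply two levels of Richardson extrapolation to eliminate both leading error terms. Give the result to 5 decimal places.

First eliminate the h^3 term (factor 2^3 = 8):
  B₁ = (8·4.4561940 − 4.4648220)/7 = 4.4549614
  B₂ = (8·4.4551029 − 4.4561940)/7 = 4.4549470
Then eliminate the h^4 term (factor 2^4 = 16):
  (16·4.4549470 − 4.4549614)/15 = 4.4549460

4.45495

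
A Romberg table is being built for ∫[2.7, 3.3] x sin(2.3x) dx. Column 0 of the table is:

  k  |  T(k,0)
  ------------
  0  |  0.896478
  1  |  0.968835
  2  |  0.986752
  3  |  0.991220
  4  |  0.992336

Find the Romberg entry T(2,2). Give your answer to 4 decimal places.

0.9927

Richardson extrapolation on the trapezoidal column (denominator 4−1=3):
T(1,1) = (4·0.968835 − 0.896478) / 3 = 0.992954
T(2,1) = (4·0.986752 − 0.968835) / 3 = 0.992724
T(2,2) = (16·0.992724 − 0.992954) / 15 = 0.992709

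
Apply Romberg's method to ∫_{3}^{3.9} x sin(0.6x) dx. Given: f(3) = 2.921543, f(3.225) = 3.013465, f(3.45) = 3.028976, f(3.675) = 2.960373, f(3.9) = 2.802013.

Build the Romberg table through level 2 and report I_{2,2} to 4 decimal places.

I_{0,0} (trapezoid, 1 panel, h=0.9000): 2.575600
I_{1,0} (trapezoid, 2 panels, h=0.4500): 2.650839
I_{2,0} (trapezoid, 4 panels, h=0.2250): 2.669533
I_{1,1} = 2.650839 + (2.650839 − 2.575600)/3 = 2.675919
I_{2,1} = 2.669533 + (2.669533 − 2.650839)/3 = 2.675764
I_{2,2} = 2.675764 + (2.675764 − 2.675919)/15 = 2.675754

2.6758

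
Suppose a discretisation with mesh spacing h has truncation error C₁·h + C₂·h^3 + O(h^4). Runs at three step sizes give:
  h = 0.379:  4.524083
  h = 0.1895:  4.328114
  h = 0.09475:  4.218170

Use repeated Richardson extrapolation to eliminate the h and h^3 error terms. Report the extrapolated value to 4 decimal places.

4.1048

First eliminate the h term (factor 2^1 = 2):
  B₁ = (2·4.328114 − 4.524083)/1 = 4.132145
  B₂ = (2·4.218170 − 4.328114)/1 = 4.108226
Then eliminate the h^3 term (factor 2^3 = 8):
  (8·4.108226 − 4.132145)/7 = 4.104809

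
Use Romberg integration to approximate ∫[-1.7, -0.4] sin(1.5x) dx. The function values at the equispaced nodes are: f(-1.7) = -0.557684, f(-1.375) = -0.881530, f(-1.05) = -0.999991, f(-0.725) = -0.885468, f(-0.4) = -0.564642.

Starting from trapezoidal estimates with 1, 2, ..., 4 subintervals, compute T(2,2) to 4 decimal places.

T(0,0) (trapezoid, 1 panel, h=1.3000): -0.729512
T(1,0) (trapezoid, 2 panels, h=0.6500): -1.014750
T(2,0) (trapezoid, 4 panels, h=0.3250): -1.081649
T(1,1) = -1.014750 + (-1.014750 − (-0.729512))/3 = -1.109829
T(2,1) = -1.081649 + (-1.081649 − (-1.014750))/3 = -1.103949
T(2,2) = -1.103949 + (-1.103949 − (-1.109829))/15 = -1.103557

-1.1036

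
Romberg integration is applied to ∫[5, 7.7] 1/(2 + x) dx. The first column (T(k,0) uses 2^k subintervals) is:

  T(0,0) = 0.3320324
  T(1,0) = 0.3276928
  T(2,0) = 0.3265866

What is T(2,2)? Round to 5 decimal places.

Richardson extrapolation on the trapezoidal column (denominator 4−1=3):
T(1,1) = 0.3276928 + (0.3276928 − 0.3320324)/3 = 0.3262463
T(2,1) = 0.3265866 + (0.3265866 − 0.3276928)/3 = 0.3262179
T(2,2) = (16·0.3262179 − 0.3262463) / 15 = 0.3262160

0.32622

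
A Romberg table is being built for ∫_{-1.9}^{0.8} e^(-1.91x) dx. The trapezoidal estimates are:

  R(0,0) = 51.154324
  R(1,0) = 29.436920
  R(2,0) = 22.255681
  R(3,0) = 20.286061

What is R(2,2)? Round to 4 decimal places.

19.7062

Richardson extrapolation on the trapezoidal column (denominator 4−1=3):
R(1,1) = (4·29.436920 − 51.154324) / 3 = 22.197785
R(2,1) = 22.255681 + (22.255681 − 29.436920)/3 = 19.861935
R(2,2) = 19.861935 + (19.861935 − 22.197785)/15 = 19.706212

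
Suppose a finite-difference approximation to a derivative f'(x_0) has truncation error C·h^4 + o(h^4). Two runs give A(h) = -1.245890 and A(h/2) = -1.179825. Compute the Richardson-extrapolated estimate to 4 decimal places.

The leading error scales as h^4; refining by a factor of 2 reduces it by 2^4 = 16.
Extrapolated value = (16·A(h/2) − A(h)) / (16 − 1)
= (16·(-1.179825) − (-1.245890)) / 15
= -17.631310 / 15 = -1.175421

-1.1754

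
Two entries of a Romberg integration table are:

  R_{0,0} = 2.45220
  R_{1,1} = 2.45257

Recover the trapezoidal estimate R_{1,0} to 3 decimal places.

2.452

From R_{1,1} = (4·R_{1,0} − R_{0,0})/3, solve for R_{1,0}:
4·R_{1,0} = 3·2.45257 + 2.45220 = 9.80991
R_{1,0} = 2.45248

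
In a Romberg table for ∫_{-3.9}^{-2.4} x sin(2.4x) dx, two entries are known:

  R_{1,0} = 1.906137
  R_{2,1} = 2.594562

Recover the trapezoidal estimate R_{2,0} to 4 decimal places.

From R_{2,1} = (4·R_{2,0} − R_{1,0})/3, solve for R_{2,0}:
4·R_{2,0} = 3·2.594562 + 1.906137 = 9.689823
R_{2,0} = 2.422456

2.4225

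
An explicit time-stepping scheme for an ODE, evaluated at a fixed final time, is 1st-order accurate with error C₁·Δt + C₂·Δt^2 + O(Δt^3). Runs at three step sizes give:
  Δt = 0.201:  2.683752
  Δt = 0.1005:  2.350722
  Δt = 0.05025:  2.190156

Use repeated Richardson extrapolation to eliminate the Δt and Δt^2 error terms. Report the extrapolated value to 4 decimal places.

2.0336

First eliminate the Δt term (factor 2^1 = 2):
  B₁ = (2·2.350722 − 2.683752)/1 = 2.017692
  B₂ = (2·2.190156 − 2.350722)/1 = 2.029590
Then eliminate the Δt^2 term (factor 2^2 = 4):
  (4·2.029590 − 2.017692)/3 = 2.033556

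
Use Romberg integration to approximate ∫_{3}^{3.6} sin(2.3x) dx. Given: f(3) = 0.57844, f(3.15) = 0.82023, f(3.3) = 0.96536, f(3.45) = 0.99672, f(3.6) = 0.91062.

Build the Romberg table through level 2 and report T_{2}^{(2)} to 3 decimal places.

0.534

T_{0}^{(0)} (trapezoid, 1 panel, h=0.6000): 0.44672
T_{1}^{(0)} (trapezoid, 2 panels, h=0.3000): 0.51297
T_{2}^{(0)} (trapezoid, 4 panels, h=0.1500): 0.52903
T_{1}^{(1)} = 0.51297 + (0.51297 − 0.44672)/3 = 0.53505
T_{2}^{(1)} = 0.52903 + (0.52903 − 0.51297)/3 = 0.53438
T_{2}^{(2)} = 0.53438 + (0.53438 − 0.53505)/15 = 0.53434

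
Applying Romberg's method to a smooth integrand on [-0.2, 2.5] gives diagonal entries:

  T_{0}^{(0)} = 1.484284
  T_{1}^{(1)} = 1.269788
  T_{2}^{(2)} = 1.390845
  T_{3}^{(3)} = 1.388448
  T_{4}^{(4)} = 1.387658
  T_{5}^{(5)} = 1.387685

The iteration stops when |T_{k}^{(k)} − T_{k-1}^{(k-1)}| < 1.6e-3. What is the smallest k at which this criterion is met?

|T_{1}^{(1)} − T_{0}^{(0)}| = 0.214496 ≥ 1.6e-3
|T_{2}^{(2)} − T_{1}^{(1)}| = 0.121057 ≥ 1.6e-3
|T_{3}^{(3)} − T_{2}^{(2)}| = 0.002397 ≥ 1.6e-3
|T_{4}^{(4)} − T_{3}^{(3)}| = 0.000790 < 1.6e-3

k = 4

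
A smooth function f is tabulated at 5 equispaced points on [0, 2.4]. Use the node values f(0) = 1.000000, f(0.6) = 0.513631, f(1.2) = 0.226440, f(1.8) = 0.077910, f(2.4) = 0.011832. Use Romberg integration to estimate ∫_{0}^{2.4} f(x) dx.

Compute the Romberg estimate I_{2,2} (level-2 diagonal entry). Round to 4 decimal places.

0.7661

I_{0,0} (trapezoid, 1 panel, h=2.4000): 1.214198
I_{1,0} (trapezoid, 2 panels, h=1.2000): 0.878827
I_{2,0} (trapezoid, 4 panels, h=0.6000): 0.794338
I_{1,1} = 0.878827 + (0.878827 − 1.214198)/3 = 0.767037
I_{2,1} = 0.794338 + (0.794338 − 0.878827)/3 = 0.766175
I_{2,2} = 0.766175 + (0.766175 − 0.767037)/15 = 0.766118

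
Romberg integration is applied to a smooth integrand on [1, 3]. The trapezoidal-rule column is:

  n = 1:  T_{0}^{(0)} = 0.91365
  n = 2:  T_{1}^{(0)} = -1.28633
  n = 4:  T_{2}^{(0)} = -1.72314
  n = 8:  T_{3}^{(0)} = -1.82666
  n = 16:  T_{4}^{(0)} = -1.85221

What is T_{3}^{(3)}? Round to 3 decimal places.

T_{1}^{(1)} = -1.28633 + (-1.28633 − 0.91365)/3 = -2.01966
T_{2}^{(1)} = -1.72314 + (-1.72314 − (-1.28633))/3 = -1.86874
T_{3}^{(1)} = (4·(-1.82666) − (-1.72314)) / 3 = -1.86117
T_{2}^{(2)} = -1.86874 + (-1.86874 − (-2.01966))/15 = -1.85868
T_{3}^{(2)} = (16·(-1.86117) − (-1.86874)) / 15 = -1.86067
T_{3}^{(3)} = (64·(-1.86067) − (-1.85868)) / 63 = -1.86070

-1.861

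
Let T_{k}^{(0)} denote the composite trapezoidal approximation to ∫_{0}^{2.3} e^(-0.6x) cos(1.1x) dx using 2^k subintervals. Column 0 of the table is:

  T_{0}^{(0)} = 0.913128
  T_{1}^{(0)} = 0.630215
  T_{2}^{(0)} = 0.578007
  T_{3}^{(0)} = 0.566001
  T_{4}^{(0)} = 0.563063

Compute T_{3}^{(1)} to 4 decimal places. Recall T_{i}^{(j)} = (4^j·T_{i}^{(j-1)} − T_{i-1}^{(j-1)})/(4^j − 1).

0.5620

Richardson extrapolation on the trapezoidal column (denominator 4−1=3):
T_{3}^{(1)} = (4·0.566001 − 0.578007) / 3 = 0.561999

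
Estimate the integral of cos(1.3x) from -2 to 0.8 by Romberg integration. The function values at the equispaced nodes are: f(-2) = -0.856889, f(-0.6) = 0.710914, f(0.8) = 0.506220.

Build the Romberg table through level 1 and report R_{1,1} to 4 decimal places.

1.1634

R_{0,0} (trapezoid, 1 panel, h=2.8000): -0.490937
R_{1,0} (trapezoid, 2 panels, h=1.4000): 0.749811
R_{1,1} = 0.749811 + (0.749811 − (-0.490937))/3 = 1.163394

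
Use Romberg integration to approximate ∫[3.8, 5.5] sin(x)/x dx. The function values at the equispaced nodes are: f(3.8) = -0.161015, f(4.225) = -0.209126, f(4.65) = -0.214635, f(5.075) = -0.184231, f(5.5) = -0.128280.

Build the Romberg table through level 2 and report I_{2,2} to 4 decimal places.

-0.3247

I_{0,0} (trapezoid, 1 panel, h=1.7000): -0.245901
I_{1,0} (trapezoid, 2 panels, h=0.8500): -0.305390
I_{2,0} (trapezoid, 4 panels, h=0.4250): -0.319872
I_{1,1} = -0.305390 + (-0.305390 − (-0.245901))/3 = -0.325220
I_{2,1} = -0.319872 + (-0.319872 − (-0.305390))/3 = -0.324699
I_{2,2} = -0.324699 + (-0.324699 − (-0.325220))/15 = -0.324664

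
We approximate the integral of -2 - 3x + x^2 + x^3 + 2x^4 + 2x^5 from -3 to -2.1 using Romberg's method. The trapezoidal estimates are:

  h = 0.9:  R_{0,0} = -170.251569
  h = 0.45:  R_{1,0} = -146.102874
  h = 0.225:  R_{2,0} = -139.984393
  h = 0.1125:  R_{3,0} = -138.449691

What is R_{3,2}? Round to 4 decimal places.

Richardson extrapolation on the trapezoidal column (denominator 4−1=3):
R_{2,1} = -139.984393 + (-139.984393 − (-146.102874))/3 = -137.944899
R_{3,1} = -138.449691 + (-138.449691 − (-139.984393))/3 = -137.938124
R_{3,2} = -137.938124 + (-137.938124 − (-137.944899))/15 = -137.937672
(Column j=1 coincides with Simpson's rule on the same nodes.)

-137.9377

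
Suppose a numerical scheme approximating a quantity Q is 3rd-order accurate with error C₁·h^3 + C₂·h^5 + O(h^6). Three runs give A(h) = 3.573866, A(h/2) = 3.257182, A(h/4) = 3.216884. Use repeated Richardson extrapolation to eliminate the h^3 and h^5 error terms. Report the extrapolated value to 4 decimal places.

First eliminate the h^3 term (factor 2^3 = 8):
  B₁ = (8·3.257182 − 3.573866)/7 = 3.211941
  B₂ = (8·3.216884 − 3.257182)/7 = 3.211127
Then eliminate the h^5 term (factor 2^5 = 32):
  (32·3.211127 − 3.211941)/31 = 3.211101

3.2111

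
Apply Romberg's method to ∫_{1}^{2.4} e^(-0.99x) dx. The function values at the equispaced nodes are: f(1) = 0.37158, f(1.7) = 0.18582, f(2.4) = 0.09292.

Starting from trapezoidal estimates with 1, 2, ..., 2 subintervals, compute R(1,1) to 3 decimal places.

0.282

R(0,0) (trapezoid, 1 panel, h=1.4000): 0.32515
R(1,0) (trapezoid, 2 panels, h=0.7000): 0.29265
R(1,1) = 0.29265 + (0.29265 − 0.32515)/3 = 0.28182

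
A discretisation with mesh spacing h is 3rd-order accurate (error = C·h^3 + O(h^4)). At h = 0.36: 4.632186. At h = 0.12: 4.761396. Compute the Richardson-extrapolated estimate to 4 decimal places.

4.7664

The leading error scales as h^3; refining by a factor of 3 reduces it by 3^3 = 27.
Extrapolated value = (27·A(h/3) − A(h)) / (27 − 1)
= (27·4.761396 − 4.632186) / 26
= 123.925506 / 26 = 4.766366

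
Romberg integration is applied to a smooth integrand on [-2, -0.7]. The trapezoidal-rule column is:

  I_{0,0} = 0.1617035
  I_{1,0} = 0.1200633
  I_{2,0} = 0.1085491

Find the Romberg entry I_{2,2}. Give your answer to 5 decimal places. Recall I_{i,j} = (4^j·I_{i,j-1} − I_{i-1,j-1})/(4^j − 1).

I_{1,1} = (4·0.1200633 − 0.1617035) / 3 = 0.1061832
I_{2,1} = 0.1085491 + (0.1085491 − 0.1200633)/3 = 0.1047110
I_{2,2} = 0.1047110 + (0.1047110 − 0.1061832)/15 = 0.1046129
(Column j=1 coincides with Simpson's rule on the same nodes.)

0.10461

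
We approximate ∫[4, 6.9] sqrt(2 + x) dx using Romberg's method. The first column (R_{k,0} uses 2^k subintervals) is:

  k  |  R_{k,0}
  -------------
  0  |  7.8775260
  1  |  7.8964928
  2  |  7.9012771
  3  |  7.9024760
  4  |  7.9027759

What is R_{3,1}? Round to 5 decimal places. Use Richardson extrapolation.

R_{3,1} = 7.9024760 + (7.9024760 − 7.9012771)/3 = 7.9028756

7.90288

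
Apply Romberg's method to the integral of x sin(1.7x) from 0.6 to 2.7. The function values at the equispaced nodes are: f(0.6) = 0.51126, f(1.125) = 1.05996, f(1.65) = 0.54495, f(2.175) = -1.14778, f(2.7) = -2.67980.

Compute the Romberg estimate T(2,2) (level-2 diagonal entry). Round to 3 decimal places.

T(0,0) (trapezoid, 1 panel, h=2.1000): -2.27697
T(1,0) (trapezoid, 2 panels, h=1.0500): -0.56629
T(2,0) (trapezoid, 4 panels, h=0.5250): -0.32925
T(1,1) = -0.56629 + (-0.56629 − (-2.27697))/3 = 0.00394
T(2,1) = -0.32925 + (-0.32925 − (-0.56629))/3 = -0.25024
T(2,2) = -0.25024 + (-0.25024 − 0.00394)/15 = -0.26719

-0.267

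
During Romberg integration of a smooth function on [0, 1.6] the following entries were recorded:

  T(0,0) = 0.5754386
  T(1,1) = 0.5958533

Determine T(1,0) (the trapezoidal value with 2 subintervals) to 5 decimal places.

0.59075

From T(1,1) = (4·T(1,0) − T(0,0))/3, solve for T(1,0):
4·T(1,0) = 3·0.5958533 + 0.5754386 = 2.3629985
T(1,0) = 0.5907496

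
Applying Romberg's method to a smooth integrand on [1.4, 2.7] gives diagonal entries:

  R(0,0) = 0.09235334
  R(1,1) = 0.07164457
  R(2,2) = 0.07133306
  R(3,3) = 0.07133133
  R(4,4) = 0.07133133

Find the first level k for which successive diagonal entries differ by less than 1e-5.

|R(1,1) − R(0,0)| = 0.02070877 ≥ 1e-5
|R(2,2) − R(1,1)| = 0.00031151 ≥ 1e-5
|R(3,3) − R(2,2)| = 0.00000173 < 1e-5

k = 3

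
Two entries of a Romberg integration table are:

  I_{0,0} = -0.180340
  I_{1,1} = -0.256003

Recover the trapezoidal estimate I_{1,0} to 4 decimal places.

From I_{1,1} = (4·I_{1,0} − I_{0,0})/3, solve for I_{1,0}:
4·I_{1,0} = 3·(-0.256003) + (-0.180340) = -0.948349
I_{1,0} = -0.237087

-0.2371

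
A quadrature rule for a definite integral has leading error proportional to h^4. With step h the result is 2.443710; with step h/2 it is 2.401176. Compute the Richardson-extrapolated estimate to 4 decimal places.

2.3983

Extrapolated value = (16·A(h/2) − A(h)) / (16 − 1)
= (16·2.401176 − 2.443710) / 15
= 35.975106 / 15 = 2.398340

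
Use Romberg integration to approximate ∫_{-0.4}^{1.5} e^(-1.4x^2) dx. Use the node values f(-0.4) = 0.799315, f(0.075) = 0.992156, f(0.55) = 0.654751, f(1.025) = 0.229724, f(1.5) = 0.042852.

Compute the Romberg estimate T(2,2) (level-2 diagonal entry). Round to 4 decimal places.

1.1158

T(0,0) (trapezoid, 1 panel, h=1.9000): 0.800059
T(1,0) (trapezoid, 2 panels, h=0.9500): 1.022043
T(2,0) (trapezoid, 4 panels, h=0.4750): 1.091414
T(1,1) = 1.022043 + (1.022043 − 0.800059)/3 = 1.096038
T(2,1) = 1.091414 + (1.091414 − 1.022043)/3 = 1.114538
T(2,2) = 1.114538 + (1.114538 − 1.096038)/15 = 1.115771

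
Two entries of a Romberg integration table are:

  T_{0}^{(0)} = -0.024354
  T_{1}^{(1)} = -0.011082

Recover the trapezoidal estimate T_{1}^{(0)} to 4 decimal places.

From T_{1}^{(1)} = (4·T_{1}^{(0)} − T_{0}^{(0)})/3, solve for T_{1}^{(0)}:
4·T_{1}^{(0)} = 3·(-0.011082) + (-0.024354) = -0.057600
T_{1}^{(0)} = -0.014400

-0.0144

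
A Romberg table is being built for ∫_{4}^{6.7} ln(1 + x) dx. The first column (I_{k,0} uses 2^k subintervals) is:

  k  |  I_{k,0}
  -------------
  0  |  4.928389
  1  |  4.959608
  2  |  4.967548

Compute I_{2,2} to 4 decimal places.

4.9702

I_{1,1} = 4.959608 + (4.959608 − 4.928389)/3 = 4.970014
I_{2,1} = (4·4.967548 − 4.959608) / 3 = 4.970195
I_{2,2} = (16·4.970195 − 4.970014) / 15 = 4.970207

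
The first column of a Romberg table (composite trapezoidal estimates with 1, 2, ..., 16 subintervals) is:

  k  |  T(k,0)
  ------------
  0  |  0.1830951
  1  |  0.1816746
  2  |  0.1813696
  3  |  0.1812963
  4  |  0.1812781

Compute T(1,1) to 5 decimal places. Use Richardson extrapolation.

0.18120

Richardson extrapolation on the trapezoidal column (denominator 4−1=3):
T(1,1) = 0.1816746 + (0.1816746 − 0.1830951)/3 = 0.1812011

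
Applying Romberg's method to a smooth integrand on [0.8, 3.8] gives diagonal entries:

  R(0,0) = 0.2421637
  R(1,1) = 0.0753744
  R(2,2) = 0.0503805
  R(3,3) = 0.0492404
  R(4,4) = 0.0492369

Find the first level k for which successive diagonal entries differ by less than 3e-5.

k = 4

|R(1,1) − R(0,0)| = 0.1667893 ≥ 3e-5
|R(2,2) − R(1,1)| = 0.0249939 ≥ 3e-5
|R(3,3) − R(2,2)| = 0.0011401 ≥ 3e-5
|R(4,4) − R(3,3)| = 0.0000035 < 3e-5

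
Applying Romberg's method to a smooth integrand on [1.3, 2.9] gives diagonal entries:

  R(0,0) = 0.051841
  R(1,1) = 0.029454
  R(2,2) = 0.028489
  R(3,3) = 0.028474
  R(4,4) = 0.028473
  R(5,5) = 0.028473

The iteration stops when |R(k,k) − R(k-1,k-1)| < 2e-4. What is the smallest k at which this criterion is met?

|R(1,1) − R(0,0)| = 0.022387 ≥ 2e-4
|R(2,2) − R(1,1)| = 0.000965 ≥ 2e-4
|R(3,3) − R(2,2)| = 0.000015 < 2e-4

k = 3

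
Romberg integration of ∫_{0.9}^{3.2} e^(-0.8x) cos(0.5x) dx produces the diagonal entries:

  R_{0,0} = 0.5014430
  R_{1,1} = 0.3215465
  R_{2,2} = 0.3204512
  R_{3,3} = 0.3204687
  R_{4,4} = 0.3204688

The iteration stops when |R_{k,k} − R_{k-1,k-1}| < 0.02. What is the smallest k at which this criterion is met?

|R_{1,1} − R_{0,0}| = 0.1798965 ≥ 0.02
|R_{2,2} − R_{1,1}| = 0.0010953 < 0.02

k = 2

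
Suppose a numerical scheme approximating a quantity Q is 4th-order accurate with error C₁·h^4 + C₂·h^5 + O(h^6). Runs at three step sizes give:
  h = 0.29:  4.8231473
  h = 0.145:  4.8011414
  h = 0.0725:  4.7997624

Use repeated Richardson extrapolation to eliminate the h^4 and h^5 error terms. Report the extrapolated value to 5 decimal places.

4.79967

First eliminate the h^4 term (factor 2^4 = 16):
  B₁ = (16·4.8011414 − 4.8231473)/15 = 4.7996743
  B₂ = (16·4.7997624 − 4.8011414)/15 = 4.7996705
Then eliminate the h^5 term (factor 2^5 = 32):
  (32·4.7996705 − 4.7996743)/31 = 4.7996704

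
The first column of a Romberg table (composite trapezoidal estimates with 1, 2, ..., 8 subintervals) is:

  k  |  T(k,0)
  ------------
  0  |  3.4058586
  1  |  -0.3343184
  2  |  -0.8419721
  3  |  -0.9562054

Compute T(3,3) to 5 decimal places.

T(1,1) = -0.3343184 + (-0.3343184 − 3.4058586)/3 = -1.5810441
T(2,1) = -0.8419721 + (-0.8419721 − (-0.3343184))/3 = -1.0111900
T(3,1) = (4·(-0.9562054) − (-0.8419721)) / 3 = -0.9942832
T(2,2) = -1.0111900 + (-1.0111900 − (-1.5810441))/15 = -0.9731997
T(3,2) = (16·(-0.9942832) − (-1.0111900)) / 15 = -0.9931561
T(3,3) = (64·(-0.9931561) − (-0.9731997)) / 63 = -0.9934729

-0.99347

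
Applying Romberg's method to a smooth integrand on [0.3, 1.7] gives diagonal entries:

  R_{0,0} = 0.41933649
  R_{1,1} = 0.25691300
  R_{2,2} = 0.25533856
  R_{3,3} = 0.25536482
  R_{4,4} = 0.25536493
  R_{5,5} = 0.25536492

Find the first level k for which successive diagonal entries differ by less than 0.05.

k = 2

|R_{1,1} − R_{0,0}| = 0.16242349 ≥ 0.05
|R_{2,2} − R_{1,1}| = 0.00157444 < 0.05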